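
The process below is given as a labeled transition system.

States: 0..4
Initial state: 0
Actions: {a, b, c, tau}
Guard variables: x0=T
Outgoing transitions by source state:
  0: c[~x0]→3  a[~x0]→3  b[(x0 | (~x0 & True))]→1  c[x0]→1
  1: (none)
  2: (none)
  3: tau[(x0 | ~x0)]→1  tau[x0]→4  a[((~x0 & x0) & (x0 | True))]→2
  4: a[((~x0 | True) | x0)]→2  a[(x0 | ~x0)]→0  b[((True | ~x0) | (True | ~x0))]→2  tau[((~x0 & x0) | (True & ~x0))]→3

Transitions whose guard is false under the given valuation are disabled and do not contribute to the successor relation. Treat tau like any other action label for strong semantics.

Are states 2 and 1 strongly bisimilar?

Compute ~ classes (split until stable):
  round 0: {{0,1,2,3,4}}
  round 1: {{0},{1,2},{3},{4}}
Fixed point at round 2; 4 class(es).
[2]={1,2}  [1]={1,2}

Answer: BISIMILAR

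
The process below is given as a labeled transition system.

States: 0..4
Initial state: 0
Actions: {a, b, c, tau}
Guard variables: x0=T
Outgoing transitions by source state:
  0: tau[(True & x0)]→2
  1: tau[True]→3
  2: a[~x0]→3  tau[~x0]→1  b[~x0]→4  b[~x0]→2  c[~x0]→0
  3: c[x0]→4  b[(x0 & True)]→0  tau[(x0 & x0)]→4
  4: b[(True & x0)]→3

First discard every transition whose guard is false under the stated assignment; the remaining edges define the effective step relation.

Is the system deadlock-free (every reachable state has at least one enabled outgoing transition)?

Reach set: {0,2}
  0: tau→2  [1 out]
  2: ∅  [no exit]
witness 2: tau

Answer: DEADLOCK at state 2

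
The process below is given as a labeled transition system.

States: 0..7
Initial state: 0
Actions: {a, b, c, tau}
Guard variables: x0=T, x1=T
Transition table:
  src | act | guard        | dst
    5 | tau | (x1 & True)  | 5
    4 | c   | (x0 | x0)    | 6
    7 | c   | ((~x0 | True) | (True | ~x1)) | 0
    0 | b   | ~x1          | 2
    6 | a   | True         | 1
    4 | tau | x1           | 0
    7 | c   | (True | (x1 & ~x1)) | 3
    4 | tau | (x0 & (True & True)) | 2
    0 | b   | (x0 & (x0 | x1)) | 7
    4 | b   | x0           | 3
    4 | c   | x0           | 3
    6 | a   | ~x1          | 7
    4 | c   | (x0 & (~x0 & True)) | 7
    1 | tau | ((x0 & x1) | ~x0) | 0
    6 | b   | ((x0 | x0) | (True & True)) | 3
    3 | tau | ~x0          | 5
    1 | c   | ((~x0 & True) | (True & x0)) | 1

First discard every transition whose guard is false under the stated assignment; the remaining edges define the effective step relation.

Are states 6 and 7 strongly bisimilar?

Answer: NOT BISIMILAR

Analysis:
Refine partition for ~:
  round 0: {{0,1,2,3,4,5,6,7}}
  round 1: {{0},{1},{2,3},{4},{5},{6},{7}}
7 equivalence class(es) (converged in 2)
6∈{6}, 7∈{7}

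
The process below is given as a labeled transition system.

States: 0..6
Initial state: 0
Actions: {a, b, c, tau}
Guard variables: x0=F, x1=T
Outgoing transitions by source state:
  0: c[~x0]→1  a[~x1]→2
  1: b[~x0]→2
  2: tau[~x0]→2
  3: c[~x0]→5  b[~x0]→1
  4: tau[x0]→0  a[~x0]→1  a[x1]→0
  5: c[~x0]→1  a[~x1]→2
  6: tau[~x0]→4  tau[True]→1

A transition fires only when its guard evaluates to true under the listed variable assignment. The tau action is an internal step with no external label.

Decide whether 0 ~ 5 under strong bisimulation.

Answer: BISIMILAR

Working:
Compute ~ classes (split until stable):
  round 0: {{0,1,2,3,4,5,6}}
  round 1: {{0,5},{1},{2,6},{3},{4}}
  round 2: {{0,5},{1},{2},{3},{4},{6}}
Fixed point at round 3; 6 class(es).
0∈{0,5}, 5∈{0,5}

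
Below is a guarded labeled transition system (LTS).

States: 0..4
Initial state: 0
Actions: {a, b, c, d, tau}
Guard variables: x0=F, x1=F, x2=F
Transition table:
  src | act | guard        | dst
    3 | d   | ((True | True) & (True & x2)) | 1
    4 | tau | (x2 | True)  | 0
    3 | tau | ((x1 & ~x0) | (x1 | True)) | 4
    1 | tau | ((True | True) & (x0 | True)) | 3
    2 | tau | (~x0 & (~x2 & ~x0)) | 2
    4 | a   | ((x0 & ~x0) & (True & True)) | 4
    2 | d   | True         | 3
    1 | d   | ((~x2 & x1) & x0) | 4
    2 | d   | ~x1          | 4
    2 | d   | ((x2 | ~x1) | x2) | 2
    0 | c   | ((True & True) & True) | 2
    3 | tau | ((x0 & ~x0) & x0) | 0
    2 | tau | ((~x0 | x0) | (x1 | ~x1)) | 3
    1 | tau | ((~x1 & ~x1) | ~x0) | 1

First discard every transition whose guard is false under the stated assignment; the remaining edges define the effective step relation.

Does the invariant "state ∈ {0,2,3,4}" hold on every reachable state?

Answer: INVARIANT HOLDS

Analysis:
Allowed set {0,2,3,4}
Reachable = {0,2,3,4}
  0: safe
  2: safe
  3: safe
  4: safe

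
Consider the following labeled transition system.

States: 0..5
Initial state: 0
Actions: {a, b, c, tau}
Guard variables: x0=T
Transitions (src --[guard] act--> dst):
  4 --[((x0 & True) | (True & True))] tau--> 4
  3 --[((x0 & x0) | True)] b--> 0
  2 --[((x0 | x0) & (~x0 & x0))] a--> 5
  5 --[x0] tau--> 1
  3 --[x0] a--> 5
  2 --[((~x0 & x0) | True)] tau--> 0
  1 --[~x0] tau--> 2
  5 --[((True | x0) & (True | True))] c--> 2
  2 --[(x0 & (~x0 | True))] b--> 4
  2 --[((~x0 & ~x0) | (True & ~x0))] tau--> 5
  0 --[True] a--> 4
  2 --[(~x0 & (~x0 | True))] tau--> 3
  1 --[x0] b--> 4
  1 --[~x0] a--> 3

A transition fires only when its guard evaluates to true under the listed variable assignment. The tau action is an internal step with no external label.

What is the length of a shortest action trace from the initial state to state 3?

Answer: UNREACHABLE

Working:
Layered search for 3:
  Layer 0: {0}
  Layer 1: {4}
3 never appears.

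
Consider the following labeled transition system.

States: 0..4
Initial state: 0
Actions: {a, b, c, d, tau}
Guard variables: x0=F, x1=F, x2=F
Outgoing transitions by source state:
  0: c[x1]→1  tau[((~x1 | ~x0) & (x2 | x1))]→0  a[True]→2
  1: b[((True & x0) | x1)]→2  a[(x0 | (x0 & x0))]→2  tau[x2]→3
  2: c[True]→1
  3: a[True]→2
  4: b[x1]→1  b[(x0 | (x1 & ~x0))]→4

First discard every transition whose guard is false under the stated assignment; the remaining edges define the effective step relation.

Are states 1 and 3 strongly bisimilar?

Refine partition for ~:
  π0 = {{0,1,2,3,4}}
  π1 = {{0,3},{1,4},{2}}
3 equivalence class(es) (converged in 2)
1∈{1,4}, 3∈{0,3}

Answer: NOT BISIMILAR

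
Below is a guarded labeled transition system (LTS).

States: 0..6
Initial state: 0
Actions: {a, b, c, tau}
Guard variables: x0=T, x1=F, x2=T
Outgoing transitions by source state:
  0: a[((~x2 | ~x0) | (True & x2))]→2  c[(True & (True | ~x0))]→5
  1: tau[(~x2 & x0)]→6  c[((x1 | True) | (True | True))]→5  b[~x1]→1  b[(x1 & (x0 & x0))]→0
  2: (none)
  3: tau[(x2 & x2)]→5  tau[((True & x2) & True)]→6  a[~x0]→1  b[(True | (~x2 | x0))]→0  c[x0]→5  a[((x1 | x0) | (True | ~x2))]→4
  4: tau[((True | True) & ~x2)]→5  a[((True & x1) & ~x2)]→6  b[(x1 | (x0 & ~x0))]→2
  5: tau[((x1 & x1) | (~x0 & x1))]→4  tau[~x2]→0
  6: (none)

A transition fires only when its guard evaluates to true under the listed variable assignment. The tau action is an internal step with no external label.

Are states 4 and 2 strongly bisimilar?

Answer: BISIMILAR

Trace:
Compute ~ classes (split until stable):
  P[0] = {{0,1,2,3,4,5,6}}
  P[1] = {{0},{1},{2,4,5,6},{3}}
4 equivalence class(es) (converged in 2)
[4]={2,4,5,6}  [2]={2,4,5,6}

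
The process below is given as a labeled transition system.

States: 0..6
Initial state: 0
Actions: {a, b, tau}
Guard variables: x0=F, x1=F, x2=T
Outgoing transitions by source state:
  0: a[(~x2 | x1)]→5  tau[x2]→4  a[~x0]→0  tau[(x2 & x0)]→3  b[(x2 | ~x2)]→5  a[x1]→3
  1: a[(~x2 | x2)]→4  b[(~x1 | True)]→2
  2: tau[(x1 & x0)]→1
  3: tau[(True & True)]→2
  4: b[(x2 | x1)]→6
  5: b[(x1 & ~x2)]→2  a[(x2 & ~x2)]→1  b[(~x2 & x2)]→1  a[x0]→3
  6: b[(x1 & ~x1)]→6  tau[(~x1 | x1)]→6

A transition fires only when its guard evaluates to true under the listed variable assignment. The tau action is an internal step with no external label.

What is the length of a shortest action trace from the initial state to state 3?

Answer: UNREACHABLE

Analysis:
BFS to 3:
  depth 0: {0}
  depth 1: {4,5}
  depth 2: {6}
3 never appears.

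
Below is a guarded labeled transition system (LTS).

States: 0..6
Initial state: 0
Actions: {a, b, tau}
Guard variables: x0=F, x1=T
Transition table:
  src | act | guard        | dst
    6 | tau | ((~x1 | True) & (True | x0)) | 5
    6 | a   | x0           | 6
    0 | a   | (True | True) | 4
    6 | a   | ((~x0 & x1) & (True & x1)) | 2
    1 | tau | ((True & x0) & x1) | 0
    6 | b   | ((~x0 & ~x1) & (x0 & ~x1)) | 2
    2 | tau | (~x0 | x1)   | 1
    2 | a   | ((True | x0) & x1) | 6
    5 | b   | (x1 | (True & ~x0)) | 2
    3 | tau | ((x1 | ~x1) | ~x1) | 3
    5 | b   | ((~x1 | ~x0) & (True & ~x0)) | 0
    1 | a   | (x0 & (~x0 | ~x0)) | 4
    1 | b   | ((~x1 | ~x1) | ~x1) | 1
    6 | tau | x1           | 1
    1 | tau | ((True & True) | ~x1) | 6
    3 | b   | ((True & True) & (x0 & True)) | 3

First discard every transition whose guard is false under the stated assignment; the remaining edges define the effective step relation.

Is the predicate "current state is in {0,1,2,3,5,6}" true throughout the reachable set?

Inv-set: {0,1,2,3,5,6}
Reach set: {0,4}
  0: ✓
  4: VIOLATES
reach 4 via a — violates

Answer: INVARIANT VIOLATED at state 4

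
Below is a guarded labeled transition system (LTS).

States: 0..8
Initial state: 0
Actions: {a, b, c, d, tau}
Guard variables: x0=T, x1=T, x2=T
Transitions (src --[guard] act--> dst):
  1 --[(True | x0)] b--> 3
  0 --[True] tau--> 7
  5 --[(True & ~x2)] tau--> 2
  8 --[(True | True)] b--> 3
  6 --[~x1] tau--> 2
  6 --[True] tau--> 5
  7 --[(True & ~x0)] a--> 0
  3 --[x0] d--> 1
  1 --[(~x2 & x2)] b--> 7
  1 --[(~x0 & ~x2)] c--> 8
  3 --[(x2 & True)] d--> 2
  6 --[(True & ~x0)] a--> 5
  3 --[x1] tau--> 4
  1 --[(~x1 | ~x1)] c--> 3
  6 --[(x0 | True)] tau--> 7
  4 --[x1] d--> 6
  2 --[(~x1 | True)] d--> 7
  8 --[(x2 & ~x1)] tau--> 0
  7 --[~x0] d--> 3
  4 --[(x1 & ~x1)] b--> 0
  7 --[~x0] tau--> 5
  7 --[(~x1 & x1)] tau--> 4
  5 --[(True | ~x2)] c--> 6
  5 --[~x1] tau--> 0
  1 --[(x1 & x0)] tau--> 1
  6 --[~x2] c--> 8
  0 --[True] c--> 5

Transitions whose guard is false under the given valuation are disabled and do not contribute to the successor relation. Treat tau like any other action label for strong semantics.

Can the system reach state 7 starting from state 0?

After dropping false guards: 13 live edges.
Layer 0: {0}
Layer 1: {5,7}  now seen {0,5,7}
Layer 2: {6}  now seen {0,5,6,7}
R = {0,5,6,7}
witness 7: tau

Answer: REACHABLE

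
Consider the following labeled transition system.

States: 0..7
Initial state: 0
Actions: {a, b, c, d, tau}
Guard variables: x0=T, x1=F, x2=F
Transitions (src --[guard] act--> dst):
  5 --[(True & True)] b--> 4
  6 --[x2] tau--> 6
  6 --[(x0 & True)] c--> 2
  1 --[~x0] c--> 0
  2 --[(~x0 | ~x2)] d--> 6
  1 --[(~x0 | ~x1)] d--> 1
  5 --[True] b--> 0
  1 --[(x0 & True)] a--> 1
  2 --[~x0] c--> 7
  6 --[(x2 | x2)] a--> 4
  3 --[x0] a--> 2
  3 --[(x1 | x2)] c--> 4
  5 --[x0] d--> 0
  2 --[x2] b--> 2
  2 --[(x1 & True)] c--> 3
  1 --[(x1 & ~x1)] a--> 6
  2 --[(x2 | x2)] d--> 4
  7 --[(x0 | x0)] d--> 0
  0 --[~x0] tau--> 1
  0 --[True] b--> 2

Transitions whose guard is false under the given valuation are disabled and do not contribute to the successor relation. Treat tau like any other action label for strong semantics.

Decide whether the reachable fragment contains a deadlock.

Answer: DEADLOCK-FREE

Analysis:
R = {0,2,6}
  0: b→2  [1 out]
  2: d→6  [1 out]
  6: c→2  [1 out]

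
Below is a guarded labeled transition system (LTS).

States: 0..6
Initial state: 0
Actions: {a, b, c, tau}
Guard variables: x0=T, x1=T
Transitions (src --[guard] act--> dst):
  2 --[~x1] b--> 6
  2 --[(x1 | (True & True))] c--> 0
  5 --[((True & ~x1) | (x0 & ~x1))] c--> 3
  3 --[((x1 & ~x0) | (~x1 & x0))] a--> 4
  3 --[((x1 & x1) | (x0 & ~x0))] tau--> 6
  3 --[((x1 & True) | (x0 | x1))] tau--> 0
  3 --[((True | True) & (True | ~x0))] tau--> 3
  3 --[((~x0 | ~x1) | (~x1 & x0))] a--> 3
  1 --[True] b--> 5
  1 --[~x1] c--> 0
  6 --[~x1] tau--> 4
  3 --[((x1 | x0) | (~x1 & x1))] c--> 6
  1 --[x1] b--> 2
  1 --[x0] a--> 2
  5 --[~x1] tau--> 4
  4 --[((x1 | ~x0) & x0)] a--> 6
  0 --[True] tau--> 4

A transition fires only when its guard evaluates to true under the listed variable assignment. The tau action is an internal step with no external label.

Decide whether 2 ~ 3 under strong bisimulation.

Bisimulation quotient by refinement:
  P[0] = {{0,1,2,3,4,5,6}}
  P[1] = {{0},{1},{2},{3},{4},{5,6}}
stable after 2 split(s): 6 block(s)
class of 2: {2}; class of 3: {3}

Answer: NOT BISIMILAR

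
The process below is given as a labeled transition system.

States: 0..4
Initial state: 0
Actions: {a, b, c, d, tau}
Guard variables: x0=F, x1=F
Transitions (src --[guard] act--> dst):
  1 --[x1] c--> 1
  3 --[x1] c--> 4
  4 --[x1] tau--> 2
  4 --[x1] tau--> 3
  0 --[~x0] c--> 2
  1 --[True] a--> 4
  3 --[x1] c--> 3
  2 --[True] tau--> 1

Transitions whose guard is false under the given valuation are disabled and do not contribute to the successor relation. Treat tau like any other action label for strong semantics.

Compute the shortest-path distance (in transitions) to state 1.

Answer: 2

Working:
Layered search for 1:
  L0 = {0}
  L1 = {2}
  L2 = {1}
1 enters at depth 2; path c·tau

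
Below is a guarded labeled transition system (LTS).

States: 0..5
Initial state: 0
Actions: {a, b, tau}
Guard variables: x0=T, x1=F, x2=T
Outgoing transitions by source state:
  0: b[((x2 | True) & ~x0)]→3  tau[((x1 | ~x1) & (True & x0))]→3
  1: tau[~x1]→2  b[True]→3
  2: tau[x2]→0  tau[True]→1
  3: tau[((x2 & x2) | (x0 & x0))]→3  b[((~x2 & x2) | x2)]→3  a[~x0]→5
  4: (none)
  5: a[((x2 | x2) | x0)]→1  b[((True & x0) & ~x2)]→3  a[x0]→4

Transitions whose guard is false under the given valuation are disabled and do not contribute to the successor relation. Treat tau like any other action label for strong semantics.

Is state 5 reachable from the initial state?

9 transition(s) survive guard evaluation.
depth 0: {0}
depth 1: {3}  total {0,3}
Reachable = {0,3}

Answer: UNREACHABLE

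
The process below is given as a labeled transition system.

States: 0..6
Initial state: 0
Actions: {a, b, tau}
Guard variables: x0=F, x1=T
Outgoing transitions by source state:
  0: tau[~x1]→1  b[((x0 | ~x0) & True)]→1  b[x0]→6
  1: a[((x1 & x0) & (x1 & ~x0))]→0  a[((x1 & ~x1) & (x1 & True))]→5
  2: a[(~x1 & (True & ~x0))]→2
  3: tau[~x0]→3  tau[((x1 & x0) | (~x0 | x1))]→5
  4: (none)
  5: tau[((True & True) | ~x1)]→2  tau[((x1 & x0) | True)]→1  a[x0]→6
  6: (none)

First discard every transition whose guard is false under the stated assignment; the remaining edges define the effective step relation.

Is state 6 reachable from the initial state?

5 transition(s) survive guard evaluation.
Layer 0: {0}
Layer 1: {1}  cumulative {0,1}
Reachable = {0,1}

Answer: UNREACHABLE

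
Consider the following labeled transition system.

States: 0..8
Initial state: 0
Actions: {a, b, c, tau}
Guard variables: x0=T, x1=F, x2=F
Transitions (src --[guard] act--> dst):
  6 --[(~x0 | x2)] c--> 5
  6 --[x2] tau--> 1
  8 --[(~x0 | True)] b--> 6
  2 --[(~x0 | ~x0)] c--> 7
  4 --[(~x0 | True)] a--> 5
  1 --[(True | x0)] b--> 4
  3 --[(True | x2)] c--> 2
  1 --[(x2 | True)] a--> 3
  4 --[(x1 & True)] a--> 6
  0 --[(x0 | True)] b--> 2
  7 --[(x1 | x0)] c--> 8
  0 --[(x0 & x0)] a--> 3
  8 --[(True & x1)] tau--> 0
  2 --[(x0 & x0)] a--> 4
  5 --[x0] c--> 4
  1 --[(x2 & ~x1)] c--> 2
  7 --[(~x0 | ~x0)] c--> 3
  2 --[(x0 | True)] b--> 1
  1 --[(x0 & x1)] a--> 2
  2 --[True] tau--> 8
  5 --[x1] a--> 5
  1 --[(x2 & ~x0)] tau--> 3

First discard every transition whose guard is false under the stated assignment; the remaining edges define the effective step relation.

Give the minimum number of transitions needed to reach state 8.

Answer: 2

Working:
BFS to 8:
  Layer 0: {0}
  Layer 1: {2,3}
  Layer 2: {1,4,8}
depth(8)=2, e.g. b·tau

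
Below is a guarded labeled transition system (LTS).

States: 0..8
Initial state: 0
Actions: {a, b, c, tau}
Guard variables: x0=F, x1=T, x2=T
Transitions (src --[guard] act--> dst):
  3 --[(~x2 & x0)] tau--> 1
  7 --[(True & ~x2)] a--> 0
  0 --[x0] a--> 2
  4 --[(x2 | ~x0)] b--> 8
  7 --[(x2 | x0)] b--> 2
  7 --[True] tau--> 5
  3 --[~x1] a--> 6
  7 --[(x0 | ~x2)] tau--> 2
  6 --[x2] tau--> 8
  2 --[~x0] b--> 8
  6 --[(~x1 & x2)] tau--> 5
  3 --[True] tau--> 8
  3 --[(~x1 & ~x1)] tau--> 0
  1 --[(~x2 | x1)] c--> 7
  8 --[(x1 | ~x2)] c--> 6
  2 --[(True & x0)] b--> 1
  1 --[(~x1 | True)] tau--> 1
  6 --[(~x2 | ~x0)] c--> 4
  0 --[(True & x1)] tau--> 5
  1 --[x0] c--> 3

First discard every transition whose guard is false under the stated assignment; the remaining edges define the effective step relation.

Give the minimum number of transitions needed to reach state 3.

Breadth-first toward 3:
  L0 = {0}
  L1 = {5}
3 never appears.

Answer: UNREACHABLE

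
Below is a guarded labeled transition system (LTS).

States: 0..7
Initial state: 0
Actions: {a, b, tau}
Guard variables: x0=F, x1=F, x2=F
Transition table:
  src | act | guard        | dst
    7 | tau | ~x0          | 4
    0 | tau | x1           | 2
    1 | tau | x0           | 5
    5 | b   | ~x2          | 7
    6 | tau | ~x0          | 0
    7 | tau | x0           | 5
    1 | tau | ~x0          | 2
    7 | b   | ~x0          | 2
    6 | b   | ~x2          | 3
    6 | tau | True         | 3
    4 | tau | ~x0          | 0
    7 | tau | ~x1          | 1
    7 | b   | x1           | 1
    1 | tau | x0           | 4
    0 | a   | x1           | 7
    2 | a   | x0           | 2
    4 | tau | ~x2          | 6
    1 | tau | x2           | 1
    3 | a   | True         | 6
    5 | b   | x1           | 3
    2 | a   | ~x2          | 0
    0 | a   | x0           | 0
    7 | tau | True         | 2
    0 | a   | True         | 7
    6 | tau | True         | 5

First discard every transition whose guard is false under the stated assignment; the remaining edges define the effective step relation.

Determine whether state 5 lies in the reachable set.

Guard filter leaves 15 enabled edge(s).
depth 0: {0}
depth 1: {7}  cumulative {0,7}
depth 2: {1,2,4}  cumulative {0,1,2,4,7}
depth 3: {6}  cumulative {0,1,2,4,6,7}
depth 4: {3,5}  cumulative {0,1,2,3,4,5,6,7}
Reachable = {0,1,2,3,4,5,6,7}
Path to 5: a·tau·tau·tau

Answer: REACHABLE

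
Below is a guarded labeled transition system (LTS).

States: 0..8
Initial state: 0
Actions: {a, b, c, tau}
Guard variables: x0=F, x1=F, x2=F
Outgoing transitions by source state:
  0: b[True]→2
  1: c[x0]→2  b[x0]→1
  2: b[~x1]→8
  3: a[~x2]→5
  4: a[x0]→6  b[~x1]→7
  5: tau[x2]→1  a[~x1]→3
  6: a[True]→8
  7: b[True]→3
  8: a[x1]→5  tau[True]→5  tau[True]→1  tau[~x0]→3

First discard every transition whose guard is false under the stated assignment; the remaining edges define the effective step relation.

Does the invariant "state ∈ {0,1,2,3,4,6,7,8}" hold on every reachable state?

Answer: INVARIANT VIOLATED at state 5

Analysis:
Inv-set: {0,1,2,3,4,6,7,8}
R = {0,1,2,3,5,8}
  0: ✓
  1: ✓
  2: ✓
  3: ✓
  5: ✗ unsafe
  8: ✓
witness against invariant: b·b·tau → 5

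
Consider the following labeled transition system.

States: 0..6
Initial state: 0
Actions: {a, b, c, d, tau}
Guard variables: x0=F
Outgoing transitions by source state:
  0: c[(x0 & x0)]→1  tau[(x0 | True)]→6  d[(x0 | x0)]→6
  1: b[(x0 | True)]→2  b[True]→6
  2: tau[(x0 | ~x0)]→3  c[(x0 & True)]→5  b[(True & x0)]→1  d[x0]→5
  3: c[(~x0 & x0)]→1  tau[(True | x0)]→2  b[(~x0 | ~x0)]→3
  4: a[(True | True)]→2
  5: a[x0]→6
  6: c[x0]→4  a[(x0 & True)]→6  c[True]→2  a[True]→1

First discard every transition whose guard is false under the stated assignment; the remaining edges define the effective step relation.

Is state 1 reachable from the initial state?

Answer: REACHABLE

Trace:
9 transition(s) survive guard evaluation.
Layer 0: {0}
Layer 1: {6}  now seen {0,6}
Layer 2: {1,2}  now seen {0,1,2,6}
Layer 3: {3}  now seen {0,1,2,3,6}
Reach set: {0,1,2,3,6}
trace reaching 1: tau·a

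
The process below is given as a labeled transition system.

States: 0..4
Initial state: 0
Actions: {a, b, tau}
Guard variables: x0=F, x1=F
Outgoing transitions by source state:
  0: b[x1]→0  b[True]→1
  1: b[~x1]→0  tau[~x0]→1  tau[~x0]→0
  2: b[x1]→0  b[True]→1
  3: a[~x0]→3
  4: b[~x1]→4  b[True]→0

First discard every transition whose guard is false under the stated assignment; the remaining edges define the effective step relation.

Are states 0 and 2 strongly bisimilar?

Compute ~ classes (split until stable):
  P[0] = {{0,1,2,3,4}}
  P[1] = {{0,2,4},{1},{3}}
  P[2] = {{0,2},{1},{3},{4}}
Fixed point at round 3; 4 class(es).
[0]={0,2}  [2]={0,2}

Answer: BISIMILAR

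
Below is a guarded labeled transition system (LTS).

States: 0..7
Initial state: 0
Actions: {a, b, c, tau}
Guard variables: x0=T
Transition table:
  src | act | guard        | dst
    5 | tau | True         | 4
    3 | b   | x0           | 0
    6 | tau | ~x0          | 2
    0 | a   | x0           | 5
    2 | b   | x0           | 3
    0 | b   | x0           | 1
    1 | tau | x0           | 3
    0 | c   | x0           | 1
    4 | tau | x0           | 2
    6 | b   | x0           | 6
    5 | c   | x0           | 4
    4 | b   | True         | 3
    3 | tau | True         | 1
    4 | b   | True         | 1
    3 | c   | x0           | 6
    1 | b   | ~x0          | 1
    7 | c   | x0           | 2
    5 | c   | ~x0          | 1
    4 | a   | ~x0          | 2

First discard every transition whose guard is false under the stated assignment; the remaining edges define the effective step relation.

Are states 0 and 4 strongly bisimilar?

Bisimulation quotient by refinement:
  round 0: {{0,1,2,3,4,5,6,7}}
  round 1: {{0},{1},{2,6},{3},{4},{5},{7}}
  round 2: {{0},{1},{2},{3},{4},{5},{6},{7}}
8 equivalence class(es) (converged in 3)
0∈{0}, 4∈{4}

Answer: NOT BISIMILAR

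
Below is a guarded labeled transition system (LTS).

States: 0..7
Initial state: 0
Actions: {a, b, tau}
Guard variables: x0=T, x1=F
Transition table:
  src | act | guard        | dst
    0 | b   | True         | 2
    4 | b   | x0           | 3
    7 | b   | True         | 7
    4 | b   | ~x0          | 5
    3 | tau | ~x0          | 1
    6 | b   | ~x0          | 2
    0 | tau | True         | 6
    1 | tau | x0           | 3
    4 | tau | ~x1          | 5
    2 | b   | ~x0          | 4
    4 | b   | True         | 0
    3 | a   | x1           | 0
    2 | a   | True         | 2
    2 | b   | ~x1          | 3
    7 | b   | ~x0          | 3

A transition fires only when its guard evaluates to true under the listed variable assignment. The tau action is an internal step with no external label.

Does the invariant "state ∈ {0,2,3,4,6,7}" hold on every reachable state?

Inv-set: {0,2,3,4,6,7}
R = {0,2,3,6}
  0: ✓
  2: ✓
  3: ✓
  6: ✓

Answer: INVARIANT HOLDS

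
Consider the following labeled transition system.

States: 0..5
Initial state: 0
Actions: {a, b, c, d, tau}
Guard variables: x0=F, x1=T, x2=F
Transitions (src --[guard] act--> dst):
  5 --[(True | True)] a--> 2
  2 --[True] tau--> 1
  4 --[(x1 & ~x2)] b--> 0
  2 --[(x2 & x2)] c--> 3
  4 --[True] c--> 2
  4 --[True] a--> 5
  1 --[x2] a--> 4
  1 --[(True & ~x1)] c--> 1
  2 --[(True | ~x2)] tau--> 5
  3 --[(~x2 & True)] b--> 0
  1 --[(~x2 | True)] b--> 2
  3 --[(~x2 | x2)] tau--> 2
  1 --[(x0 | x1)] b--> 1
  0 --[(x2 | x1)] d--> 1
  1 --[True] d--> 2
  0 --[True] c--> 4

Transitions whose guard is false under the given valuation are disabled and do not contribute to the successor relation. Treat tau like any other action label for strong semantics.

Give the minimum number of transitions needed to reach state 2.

Breadth-first toward 2:
  L0 = {0}
  L1 = {1,4}
  L2 = {2,5}
depth(2)=2, e.g. c·c

Answer: 2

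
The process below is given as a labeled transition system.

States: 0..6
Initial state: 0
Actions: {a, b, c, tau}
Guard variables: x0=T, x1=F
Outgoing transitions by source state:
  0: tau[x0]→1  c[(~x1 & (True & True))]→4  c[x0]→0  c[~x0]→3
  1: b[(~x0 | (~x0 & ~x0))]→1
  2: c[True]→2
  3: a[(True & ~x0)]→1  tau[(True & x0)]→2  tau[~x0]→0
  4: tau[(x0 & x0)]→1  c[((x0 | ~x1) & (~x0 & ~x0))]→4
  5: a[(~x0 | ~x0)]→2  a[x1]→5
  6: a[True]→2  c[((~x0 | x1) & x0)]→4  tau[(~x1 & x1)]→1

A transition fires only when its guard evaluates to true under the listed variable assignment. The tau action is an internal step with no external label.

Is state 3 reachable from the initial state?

After dropping false guards: 7 live edges.
depth 0: {0}
depth 1: {1,4}  total {0,1,4}
R = {0,1,4}

Answer: UNREACHABLE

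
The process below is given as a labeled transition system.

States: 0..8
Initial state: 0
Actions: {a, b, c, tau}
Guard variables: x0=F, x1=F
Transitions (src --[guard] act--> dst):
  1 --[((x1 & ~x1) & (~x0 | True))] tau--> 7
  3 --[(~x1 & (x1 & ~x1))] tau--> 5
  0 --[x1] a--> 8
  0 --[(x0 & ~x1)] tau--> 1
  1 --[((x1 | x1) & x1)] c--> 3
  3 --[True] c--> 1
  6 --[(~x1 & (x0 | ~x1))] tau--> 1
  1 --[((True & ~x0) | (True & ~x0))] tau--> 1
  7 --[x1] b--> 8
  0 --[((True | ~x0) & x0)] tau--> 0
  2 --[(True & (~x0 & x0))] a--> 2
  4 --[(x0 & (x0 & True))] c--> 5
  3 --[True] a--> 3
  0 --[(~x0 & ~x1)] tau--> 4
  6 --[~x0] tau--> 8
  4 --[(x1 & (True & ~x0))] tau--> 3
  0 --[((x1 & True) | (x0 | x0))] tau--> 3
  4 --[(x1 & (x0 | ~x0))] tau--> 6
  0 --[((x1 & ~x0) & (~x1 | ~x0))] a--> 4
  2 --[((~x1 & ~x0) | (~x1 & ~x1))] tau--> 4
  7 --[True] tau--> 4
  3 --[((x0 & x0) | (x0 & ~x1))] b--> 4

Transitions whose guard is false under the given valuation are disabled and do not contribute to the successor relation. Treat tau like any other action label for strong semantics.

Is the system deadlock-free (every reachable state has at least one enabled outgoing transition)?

Answer: DEADLOCK at state 4

Analysis:
Reachable = {0,4}
  0: tau→4  [1 exit(s)]
  4: ∅  [deadlock]
trace reaching 4: tau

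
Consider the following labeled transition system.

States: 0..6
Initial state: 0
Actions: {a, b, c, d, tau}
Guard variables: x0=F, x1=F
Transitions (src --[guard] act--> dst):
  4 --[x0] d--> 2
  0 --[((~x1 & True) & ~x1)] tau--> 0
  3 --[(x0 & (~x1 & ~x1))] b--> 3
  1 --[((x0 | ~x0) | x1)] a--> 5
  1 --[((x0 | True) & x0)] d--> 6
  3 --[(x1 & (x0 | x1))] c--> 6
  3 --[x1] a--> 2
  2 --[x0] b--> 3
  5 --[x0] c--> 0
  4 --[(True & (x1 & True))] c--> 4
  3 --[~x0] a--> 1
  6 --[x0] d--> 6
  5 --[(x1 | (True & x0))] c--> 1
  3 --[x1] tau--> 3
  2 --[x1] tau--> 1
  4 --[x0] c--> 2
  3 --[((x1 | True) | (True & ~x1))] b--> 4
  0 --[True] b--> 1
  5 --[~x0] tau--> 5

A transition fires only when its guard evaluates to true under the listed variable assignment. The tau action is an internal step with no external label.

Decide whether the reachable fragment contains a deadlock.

Reach set: {0,1,5}
  0: b→1  tau→0  [2 out]
  1: a→5  [1 out]
  5: tau→5  [1 out]

Answer: DEADLOCK-FREE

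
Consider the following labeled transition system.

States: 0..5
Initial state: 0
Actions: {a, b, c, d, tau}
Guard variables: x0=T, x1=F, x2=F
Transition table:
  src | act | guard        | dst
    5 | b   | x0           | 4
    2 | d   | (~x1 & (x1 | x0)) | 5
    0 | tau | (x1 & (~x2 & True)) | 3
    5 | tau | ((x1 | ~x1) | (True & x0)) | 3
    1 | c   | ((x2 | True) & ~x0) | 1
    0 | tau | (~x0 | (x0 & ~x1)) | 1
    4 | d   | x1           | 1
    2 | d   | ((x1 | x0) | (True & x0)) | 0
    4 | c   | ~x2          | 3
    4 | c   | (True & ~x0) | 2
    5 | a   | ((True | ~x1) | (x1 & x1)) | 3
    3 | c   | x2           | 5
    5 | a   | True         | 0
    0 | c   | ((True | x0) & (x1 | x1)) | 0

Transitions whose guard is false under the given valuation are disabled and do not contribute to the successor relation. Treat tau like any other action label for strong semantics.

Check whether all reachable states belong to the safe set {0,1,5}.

Inv-set: {0,1,5}
Reachable = {0,1}
  0: safe
  1: safe

Answer: INVARIANT HOLDS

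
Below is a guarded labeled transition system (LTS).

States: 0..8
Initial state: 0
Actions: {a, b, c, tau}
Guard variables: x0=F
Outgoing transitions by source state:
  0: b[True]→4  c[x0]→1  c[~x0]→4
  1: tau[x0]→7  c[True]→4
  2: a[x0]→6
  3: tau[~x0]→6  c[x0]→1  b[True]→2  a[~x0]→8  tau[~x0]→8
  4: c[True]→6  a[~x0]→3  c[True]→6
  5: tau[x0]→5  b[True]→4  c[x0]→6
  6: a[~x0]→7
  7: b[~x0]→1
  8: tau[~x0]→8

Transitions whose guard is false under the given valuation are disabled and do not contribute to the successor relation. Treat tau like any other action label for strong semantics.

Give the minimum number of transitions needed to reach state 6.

Layered search for 6:
  Layer 0: {0}
  Layer 1: {4}
  Layer 2: {3,6}
depth(6)=2, e.g. b·c

Answer: 2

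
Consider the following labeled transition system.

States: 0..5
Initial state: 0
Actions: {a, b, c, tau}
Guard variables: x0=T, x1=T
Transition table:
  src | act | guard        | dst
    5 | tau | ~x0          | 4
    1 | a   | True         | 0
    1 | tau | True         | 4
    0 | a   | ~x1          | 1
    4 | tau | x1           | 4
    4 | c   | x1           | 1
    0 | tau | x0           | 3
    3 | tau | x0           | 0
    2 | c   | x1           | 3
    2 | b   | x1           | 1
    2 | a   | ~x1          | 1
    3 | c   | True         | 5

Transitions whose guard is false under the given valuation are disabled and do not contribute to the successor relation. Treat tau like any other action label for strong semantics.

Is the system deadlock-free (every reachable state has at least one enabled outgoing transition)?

Reach set: {0,3,5}
  0: tau→3  [1 exit(s)]
  3: c→5  tau→0  [2 exit(s)]
  5: ∅  [STUCK]
Path to 5: tau·c

Answer: DEADLOCK at state 5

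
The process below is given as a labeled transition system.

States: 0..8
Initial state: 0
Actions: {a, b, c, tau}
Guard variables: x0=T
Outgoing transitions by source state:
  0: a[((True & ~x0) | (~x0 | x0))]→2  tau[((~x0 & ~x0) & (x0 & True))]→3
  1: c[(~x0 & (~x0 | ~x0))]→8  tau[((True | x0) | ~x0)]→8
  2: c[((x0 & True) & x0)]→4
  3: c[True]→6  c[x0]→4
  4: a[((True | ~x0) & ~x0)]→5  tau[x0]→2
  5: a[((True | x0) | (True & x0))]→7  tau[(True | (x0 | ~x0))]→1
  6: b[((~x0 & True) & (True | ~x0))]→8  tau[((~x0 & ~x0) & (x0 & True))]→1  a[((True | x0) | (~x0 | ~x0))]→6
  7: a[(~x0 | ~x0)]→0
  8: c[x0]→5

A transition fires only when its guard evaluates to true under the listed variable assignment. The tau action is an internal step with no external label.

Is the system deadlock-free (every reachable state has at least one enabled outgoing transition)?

Answer: DEADLOCK-FREE

Working:
R = {0,2,4}
  0: a→2  [1 out]
  2: c→4  [1 out]
  4: tau→2  [1 out]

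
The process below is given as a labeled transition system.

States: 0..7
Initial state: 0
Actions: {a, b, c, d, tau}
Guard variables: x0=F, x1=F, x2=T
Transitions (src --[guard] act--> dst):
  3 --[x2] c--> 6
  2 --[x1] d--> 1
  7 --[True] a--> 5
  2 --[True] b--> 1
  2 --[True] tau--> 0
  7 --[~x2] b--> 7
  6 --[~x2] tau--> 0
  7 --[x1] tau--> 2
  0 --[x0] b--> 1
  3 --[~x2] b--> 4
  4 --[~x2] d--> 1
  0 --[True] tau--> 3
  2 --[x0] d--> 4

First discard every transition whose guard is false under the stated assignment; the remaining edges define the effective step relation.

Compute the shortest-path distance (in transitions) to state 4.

Breadth-first toward 4:
  L0 = {0}
  L1 = {3}
  L2 = {6}
4 never appears.

Answer: UNREACHABLE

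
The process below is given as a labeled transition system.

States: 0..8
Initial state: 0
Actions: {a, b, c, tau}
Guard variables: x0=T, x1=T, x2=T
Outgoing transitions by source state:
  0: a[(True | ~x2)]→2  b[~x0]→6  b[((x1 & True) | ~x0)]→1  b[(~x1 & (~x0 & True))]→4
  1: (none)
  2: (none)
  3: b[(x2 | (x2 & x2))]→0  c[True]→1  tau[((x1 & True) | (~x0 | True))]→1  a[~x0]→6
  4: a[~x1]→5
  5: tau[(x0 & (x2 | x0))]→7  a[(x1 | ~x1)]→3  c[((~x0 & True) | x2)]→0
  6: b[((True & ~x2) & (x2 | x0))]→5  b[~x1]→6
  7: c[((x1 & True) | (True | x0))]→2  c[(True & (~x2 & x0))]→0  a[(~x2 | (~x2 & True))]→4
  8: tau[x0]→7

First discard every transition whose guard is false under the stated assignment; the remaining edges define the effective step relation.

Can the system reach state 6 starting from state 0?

10 transition(s) survive guard evaluation.
depth 0: {0}
depth 1: {1,2}  total {0,1,2}
Reachable = {0,1,2}

Answer: UNREACHABLE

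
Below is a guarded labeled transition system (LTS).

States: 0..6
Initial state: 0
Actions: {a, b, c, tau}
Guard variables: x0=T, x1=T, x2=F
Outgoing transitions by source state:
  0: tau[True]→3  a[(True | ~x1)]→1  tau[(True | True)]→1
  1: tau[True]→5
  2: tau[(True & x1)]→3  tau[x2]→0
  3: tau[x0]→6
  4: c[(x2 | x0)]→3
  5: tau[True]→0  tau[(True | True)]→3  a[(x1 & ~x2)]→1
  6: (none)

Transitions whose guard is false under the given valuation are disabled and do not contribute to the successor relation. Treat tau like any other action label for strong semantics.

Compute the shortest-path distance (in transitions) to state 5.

Answer: 2

Analysis:
Layered search for 5:
  Layer 0: {0}
  Layer 1: {1,3}
  Layer 2: {5,6}
5 enters at depth 2; path a·tau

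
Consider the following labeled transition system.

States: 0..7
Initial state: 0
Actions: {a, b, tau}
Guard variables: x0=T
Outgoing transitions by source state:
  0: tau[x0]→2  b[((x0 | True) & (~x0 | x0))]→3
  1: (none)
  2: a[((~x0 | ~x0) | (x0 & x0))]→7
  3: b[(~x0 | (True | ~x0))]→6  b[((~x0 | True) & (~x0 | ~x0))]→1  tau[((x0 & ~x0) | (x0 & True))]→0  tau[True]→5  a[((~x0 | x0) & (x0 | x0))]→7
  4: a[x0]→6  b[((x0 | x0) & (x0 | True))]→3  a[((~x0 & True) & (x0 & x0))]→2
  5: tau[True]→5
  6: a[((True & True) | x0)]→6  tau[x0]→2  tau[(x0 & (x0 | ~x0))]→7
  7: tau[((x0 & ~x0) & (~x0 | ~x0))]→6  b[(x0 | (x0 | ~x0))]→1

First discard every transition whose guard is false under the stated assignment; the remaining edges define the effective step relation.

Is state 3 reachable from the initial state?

Guard filter leaves 14 enabled edge(s).
depth 0: {0}
depth 1: {2,3}  total {0,2,3}
depth 2: {5,6,7}  total {0,2,3,5,6,7}
depth 3: {1}  total {0,1,2,3,5,6,7}
Reach set: {0,1,2,3,5,6,7}
witness 3: b

Answer: REACHABLE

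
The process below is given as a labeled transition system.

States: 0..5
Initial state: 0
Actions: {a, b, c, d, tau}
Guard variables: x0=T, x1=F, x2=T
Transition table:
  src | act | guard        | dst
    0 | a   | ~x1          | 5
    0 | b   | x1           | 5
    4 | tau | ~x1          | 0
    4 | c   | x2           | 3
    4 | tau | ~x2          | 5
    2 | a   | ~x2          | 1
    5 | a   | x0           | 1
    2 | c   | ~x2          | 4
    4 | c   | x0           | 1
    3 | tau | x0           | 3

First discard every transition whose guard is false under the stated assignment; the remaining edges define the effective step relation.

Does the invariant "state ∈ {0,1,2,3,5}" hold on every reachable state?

Allowed set {0,1,2,3,5}
Reach set: {0,1,5}
  0: safe
  1: safe
  5: safe

Answer: INVARIANT HOLDS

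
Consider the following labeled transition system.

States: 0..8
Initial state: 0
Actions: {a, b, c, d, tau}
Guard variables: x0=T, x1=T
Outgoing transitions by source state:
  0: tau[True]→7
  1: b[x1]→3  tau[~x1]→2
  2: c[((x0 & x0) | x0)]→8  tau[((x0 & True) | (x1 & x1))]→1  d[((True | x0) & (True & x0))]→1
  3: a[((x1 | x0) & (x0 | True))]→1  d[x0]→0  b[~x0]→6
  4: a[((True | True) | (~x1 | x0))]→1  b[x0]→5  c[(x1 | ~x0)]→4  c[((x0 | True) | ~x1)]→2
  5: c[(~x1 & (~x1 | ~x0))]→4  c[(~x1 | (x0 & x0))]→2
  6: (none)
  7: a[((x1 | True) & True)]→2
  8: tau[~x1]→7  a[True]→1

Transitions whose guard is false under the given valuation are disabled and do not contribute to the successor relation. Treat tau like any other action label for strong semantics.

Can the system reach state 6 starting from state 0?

Guard filter leaves 14 enabled edge(s).
L0 = {0}
L1 = {7}  total {0,7}
L2 = {2}  total {0,2,7}
L3 = {1,8}  total {0,1,2,7,8}
L4 = {3}  total {0,1,2,3,7,8}
Reachable = {0,1,2,3,7,8}

Answer: UNREACHABLE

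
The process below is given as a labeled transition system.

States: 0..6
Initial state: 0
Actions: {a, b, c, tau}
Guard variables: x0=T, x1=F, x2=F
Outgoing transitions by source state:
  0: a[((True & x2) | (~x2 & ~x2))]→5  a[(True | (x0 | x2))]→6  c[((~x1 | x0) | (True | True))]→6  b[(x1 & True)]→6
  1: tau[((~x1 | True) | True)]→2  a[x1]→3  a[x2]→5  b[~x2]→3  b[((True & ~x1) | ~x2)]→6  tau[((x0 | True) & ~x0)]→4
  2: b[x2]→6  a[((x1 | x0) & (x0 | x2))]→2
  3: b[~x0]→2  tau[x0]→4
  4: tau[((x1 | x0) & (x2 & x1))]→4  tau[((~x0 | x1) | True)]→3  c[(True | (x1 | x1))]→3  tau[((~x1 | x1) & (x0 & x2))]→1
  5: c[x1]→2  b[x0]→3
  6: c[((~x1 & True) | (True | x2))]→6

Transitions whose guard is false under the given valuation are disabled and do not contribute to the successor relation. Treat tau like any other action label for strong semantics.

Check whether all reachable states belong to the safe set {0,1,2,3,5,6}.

Answer: INVARIANT VIOLATED at state 4

Working:
Inv-set: {0,1,2,3,5,6}
Reachable = {0,3,4,5,6}
  0: ok
  3: ok
  4: outside
  5: ok
  6: ok
reach 4 via a·b·tau — violates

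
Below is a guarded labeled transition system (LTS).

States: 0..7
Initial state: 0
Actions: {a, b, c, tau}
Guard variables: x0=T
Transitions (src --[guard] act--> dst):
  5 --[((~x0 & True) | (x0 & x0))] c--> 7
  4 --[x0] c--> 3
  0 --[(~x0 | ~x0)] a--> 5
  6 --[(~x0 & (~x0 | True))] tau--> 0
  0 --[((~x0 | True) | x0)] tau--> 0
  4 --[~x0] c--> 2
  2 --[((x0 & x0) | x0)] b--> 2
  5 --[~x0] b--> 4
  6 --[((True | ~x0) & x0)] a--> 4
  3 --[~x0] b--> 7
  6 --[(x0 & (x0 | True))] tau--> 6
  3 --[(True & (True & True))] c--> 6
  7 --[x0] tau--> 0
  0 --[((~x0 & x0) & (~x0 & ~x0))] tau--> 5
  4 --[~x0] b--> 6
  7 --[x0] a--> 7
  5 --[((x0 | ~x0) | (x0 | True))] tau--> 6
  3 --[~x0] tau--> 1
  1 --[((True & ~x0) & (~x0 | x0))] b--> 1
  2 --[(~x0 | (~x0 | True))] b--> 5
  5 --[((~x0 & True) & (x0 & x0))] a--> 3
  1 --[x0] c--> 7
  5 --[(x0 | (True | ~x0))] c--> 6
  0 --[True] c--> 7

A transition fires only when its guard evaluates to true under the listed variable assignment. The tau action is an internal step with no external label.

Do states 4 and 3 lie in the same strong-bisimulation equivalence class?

Answer: NOT BISIMILAR

Trace:
Bisimulation quotient by refinement:
  round 0: {{0,1,2,3,4,5,6,7}}
  round 1: {{0,5},{1,3,4},{2},{6,7}}
  round 2: {{0},{1,3},{2},{4},{5},{6},{7}}
  round 3: {{0},{1},{2},{3},{4},{5},{6},{7}}
stable after 4 split(s): 8 block(s)
[4]={4}  [3]={3}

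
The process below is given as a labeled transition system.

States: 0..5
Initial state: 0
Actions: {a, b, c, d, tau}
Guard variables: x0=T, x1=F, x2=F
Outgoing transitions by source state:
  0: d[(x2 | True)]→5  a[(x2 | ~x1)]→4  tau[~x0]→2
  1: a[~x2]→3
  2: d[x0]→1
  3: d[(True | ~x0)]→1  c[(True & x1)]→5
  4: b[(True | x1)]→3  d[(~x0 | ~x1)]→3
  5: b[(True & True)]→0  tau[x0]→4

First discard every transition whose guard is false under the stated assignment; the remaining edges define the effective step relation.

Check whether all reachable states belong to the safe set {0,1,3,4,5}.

Answer: INVARIANT HOLDS

Working:
Inv-set: {0,1,3,4,5}
Reachable = {0,1,3,4,5}
  0: safe
  1: safe
  3: safe
  4: safe
  5: safe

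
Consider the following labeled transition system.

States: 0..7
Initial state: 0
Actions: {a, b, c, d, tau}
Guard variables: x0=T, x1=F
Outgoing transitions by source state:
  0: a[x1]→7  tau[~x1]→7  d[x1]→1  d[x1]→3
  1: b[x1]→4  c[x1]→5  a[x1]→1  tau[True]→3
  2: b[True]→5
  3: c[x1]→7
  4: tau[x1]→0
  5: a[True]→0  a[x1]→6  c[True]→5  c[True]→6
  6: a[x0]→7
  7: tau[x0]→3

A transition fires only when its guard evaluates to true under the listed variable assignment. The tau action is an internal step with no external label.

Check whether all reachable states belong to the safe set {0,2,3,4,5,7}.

Safe = {0,2,3,4,5,7}
R = {0,3,7}
  0: ✓
  3: ✓
  7: ✓

Answer: INVARIANT HOLDS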